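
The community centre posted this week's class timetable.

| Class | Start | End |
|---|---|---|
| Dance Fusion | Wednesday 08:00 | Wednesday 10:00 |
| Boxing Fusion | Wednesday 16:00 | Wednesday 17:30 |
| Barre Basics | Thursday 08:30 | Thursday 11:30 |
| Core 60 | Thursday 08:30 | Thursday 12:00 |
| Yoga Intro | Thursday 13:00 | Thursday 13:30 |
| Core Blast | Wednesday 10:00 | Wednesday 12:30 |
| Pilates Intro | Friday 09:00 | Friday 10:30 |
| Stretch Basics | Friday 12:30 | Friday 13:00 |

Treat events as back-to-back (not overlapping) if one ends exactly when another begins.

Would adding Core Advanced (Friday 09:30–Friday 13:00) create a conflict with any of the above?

Yes — it overlaps Pilates Intro, Stretch Basics

Dance Fusion: ends Wednesday 10:00 at or before Core Advanced starts Friday 09:30 → clear.
Core Blast: ends Wednesday 12:30 at or before Core Advanced starts Friday 09:30 → clear.
Boxing Fusion: ends Wednesday 17:30 at or before Core Advanced starts Friday 09:30 → clear.
Barre Basics: ends Thursday 11:30 at or before Core Advanced starts Friday 09:30 → clear.
Core 60: ends Thursday 12:00 at or before Core Advanced starts Friday 09:30 → clear.
Yoga Intro: ends Thursday 13:30 at or before Core Advanced starts Friday 09:30 → clear.
Pilates Intro: starts Friday 09:00 before Core Advanced ends Friday 13:00, and ends Friday 10:30 after Core Advanced starts Friday 09:30 → overlap.
Stretch Basics: starts Friday 12:30 before Core Advanced ends Friday 13:00, and ends Friday 13:00 after Core Advanced starts Friday 09:30 → overlap.
Core Advanced overlaps Pilates Intro, Stretch Basics.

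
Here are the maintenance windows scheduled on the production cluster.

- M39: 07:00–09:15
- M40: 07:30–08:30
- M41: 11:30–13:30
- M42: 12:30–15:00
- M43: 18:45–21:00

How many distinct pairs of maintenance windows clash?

2

Sorted by start: M39, M40, M41, M42, M43.
M40 starts before M39 ends → M39 and M40 overlap.
M41 starts after M39 ends — done with M39.
M41 starts after M40 ends — done with M40.
M42 starts before M41 ends → M41 and M42 overlap.
M43 starts after M41 ends.
M43 starts after M42 ends.
Overlapping pairs: M39 & M40, M41 & M42 — 2 in total.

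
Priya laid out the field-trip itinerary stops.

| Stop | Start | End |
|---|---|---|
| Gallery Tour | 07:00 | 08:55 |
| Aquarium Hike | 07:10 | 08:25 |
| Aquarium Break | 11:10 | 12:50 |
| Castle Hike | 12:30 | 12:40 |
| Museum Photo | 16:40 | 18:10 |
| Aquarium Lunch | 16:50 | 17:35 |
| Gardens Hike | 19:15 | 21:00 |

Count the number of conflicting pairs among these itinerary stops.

Check each pair: they overlap iff neither finishes before the other starts.
Sorted by start: Gallery Tour, Aquarium Hike, Aquarium Break, Castle Hike, Museum Photo, Aquarium Lunch, Gardens Hike.
Aquarium Hike starts before Gallery Tour ends → Gallery Tour and Aquarium Hike overlap.
Aquarium Break starts after Gallery Tour ends, so Gallery Tour has no further overlaps.
Aquarium Break starts after Aquarium Hike ends, so Aquarium Hike has no further overlaps.
Castle Hike starts before Aquarium Break ends → Aquarium Break and Castle Hike overlap.
Museum Photo starts after Aquarium Break ends, so Aquarium Break has no further overlaps.
Museum Photo starts after Castle Hike ends, so Castle Hike has no further overlaps.
Aquarium Lunch starts before Museum Photo ends → Museum Photo and Aquarium Lunch overlap.
Gardens Hike starts after Museum Photo ends.
Gardens Hike starts after Aquarium Lunch ends.
Overlapping pairs: Aquarium Break & Castle Hike, Aquarium Hike & Gallery Tour, Aquarium Lunch & Museum Photo — 3 in total.

3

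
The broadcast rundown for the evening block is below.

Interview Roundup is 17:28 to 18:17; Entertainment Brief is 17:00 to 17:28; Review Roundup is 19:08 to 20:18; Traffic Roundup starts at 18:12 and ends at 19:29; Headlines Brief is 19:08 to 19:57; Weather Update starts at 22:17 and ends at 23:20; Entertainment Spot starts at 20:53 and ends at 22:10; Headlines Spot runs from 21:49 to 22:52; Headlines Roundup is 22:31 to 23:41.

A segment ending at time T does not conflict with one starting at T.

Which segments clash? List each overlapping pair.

Sorted by start: Entertainment Brief, Interview Roundup, Traffic Roundup, Review Roundup, Headlines Brief, Entertainment Spot, Headlines Spot, Weather Update, Headlines Roundup.
Interview Roundup starts exactly when Entertainment Brief ends (back-to-back, no overlap), so Entertainment Brief has no further overlaps.
Traffic Roundup starts before Interview Roundup ends → Interview Roundup and Traffic Roundup overlap.
Review Roundup starts after Interview Roundup ends, so Interview Roundup has no further overlaps.
Review Roundup starts before Traffic Roundup ends → Traffic Roundup and Review Roundup overlap.
Headlines Brief starts before Traffic Roundup ends → Traffic Roundup and Headlines Brief overlap.
Entertainment Spot starts after Traffic Roundup ends, so Traffic Roundup has no further overlaps.
Headlines Brief starts before Review Roundup ends → Review Roundup and Headlines Brief overlap.
Entertainment Spot starts after Review Roundup ends, so Review Roundup has no further overlaps.
Entertainment Spot starts after Headlines Brief ends, so Headlines Brief has no further overlaps.
Headlines Spot starts before Entertainment Spot ends → Entertainment Spot and Headlines Spot overlap.
Weather Update starts after Entertainment Spot ends, so Entertainment Spot has no further overlaps.
Weather Update starts before Headlines Spot ends → Headlines Spot and Weather Update overlap.
Headlines Roundup starts before Headlines Spot ends → Headlines Spot and Headlines Roundup overlap.
Headlines Roundup starts before Weather Update ends → Weather Update and Headlines Roundup overlap.

Entertainment Spot & Headlines Spot, Headlines Brief & Review Roundup, Headlines Brief & Traffic Roundup, Headlines Roundup & Headlines Spot, Headlines Roundup & Weather Update, Headlines Spot & Weather Update, Interview Roundup & Traffic Roundup, Review Roundup & Traffic Roundup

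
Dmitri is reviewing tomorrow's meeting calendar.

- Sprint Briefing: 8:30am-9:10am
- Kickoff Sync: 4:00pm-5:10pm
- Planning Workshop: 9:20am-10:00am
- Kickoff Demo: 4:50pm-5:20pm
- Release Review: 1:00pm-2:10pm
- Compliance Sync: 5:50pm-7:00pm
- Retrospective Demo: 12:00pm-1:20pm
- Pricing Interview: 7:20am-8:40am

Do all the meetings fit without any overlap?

No

Sorted by start: Pricing Interview, Sprint Briefing, Planning Workshop, Retrospective Demo, Release Review, Kickoff Sync, Kickoff Demo, Compliance Sync.
Sprint Briefing starts before Pricing Interview ends → Pricing Interview and Sprint Briefing overlap.
That's a conflict, so the schedule is not conflict-free.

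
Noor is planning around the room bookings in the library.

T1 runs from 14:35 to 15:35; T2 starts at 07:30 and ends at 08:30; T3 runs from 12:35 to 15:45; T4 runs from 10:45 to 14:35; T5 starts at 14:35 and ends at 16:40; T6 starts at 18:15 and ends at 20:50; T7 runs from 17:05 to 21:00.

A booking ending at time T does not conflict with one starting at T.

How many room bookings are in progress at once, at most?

3

Sweep the timeline, counting +1 at each start and −1 at each end (ends before starts at a tie):
07:30 start T2 → 1
08:30 end T2 → 0
10:45 start T4 → 1
12:35 start T3 → 2
14:35 end T4 → 1
14:35 start T1 → 2
14:35 start T5 → 3
15:35 end T1 → 2
15:45 end T3 → 1
16:40 end T5 → 0
17:05 start T7 → 1
18:15 start T6 → 2
20:50 end T6 → 1
21:00 end T7 → 0
Peak is 3, at 14:35 (T1, T3, T5).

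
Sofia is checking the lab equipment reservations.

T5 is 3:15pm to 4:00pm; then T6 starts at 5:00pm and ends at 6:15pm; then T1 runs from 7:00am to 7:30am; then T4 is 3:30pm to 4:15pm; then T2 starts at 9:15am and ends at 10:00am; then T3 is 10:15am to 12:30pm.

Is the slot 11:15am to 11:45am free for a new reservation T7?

No — it overlaps T3

T1: ends 7:30am at or before T7 starts 11:15am → clear.
T2: ends 10:00am at or before T7 starts 11:15am → clear.
T3: starts 10:15am before T7 ends 11:45am, and ends 12:30pm after T7 starts 11:15am → overlap.
T5: starts 3:15pm at or after T7 ends 11:45am → clear.
T4: starts 3:30pm at or after T7 ends 11:45am → clear.
T6: starts 5:00pm at or after T7 ends 11:45am → clear.
T7 overlaps T3.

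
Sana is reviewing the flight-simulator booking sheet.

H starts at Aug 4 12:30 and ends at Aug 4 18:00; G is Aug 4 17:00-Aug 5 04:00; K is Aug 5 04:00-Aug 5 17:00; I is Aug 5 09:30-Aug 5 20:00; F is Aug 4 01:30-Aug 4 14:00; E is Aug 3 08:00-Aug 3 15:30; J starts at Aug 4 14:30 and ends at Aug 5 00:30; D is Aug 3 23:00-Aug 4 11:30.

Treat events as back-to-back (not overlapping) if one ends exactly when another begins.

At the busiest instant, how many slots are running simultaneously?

3

Sort all start/end points and keep a running count:
Aug 3 08:00 start E → 1
Aug 3 15:30 end E → 0
Aug 3 23:00 start D → 1
Aug 4 01:30 start F → 2
Aug 4 11:30 end D → 1
Aug 4 12:30 start H → 2
Aug 4 14:00 end F → 1
Aug 4 14:30 start J → 2
Aug 4 17:00 start G → 3
Aug 4 18:00 end H → 2
Aug 5 00:30 end J → 1
Aug 5 04:00 end G → 0
Aug 5 04:00 start K → 1
Aug 5 09:30 start I → 2
Aug 5 17:00 end K → 1
Aug 5 20:00 end I → 0
Peak is 3, at Aug 4 17:00 (G, H, J).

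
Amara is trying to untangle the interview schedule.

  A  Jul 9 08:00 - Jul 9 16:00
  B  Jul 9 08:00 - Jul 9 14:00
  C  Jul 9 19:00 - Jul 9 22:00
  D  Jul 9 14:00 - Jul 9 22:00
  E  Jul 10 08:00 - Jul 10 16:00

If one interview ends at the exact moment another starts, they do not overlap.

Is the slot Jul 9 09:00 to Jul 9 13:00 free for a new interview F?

A: starts Jul 9 08:00 before F ends Jul 9 13:00, and ends Jul 9 16:00 after F starts Jul 9 09:00 → overlap.
B: starts Jul 9 08:00 before F ends Jul 9 13:00, and ends Jul 9 14:00 after F starts Jul 9 09:00 → overlap.
D: starts Jul 9 14:00 at or after F ends Jul 9 13:00 → clear.
C: starts Jul 9 19:00 at or after F ends Jul 9 13:00 → clear.
E: starts Jul 10 08:00 at or after F ends Jul 9 13:00 → clear.
F overlaps A, B.

No — it overlaps A, B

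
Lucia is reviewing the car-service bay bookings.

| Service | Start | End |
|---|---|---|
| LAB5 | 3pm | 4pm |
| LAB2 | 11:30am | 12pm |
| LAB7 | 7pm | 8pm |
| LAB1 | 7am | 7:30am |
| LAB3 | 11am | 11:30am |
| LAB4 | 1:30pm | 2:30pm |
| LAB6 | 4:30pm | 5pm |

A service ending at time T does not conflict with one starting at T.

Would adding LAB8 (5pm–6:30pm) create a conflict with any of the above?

No — it doesn't clash with anything

LAB1: ends 7:30am at or before LAB8 starts 5pm → clear.
LAB3: ends 11:30am at or before LAB8 starts 5pm → clear.
LAB2: ends 12pm at or before LAB8 starts 5pm → clear.
LAB4: ends 2:30pm at or before LAB8 starts 5pm → clear.
LAB5: ends 4pm at or before LAB8 starts 5pm → clear.
LAB6: ends 5pm at or before LAB8 starts 5pm → clear.
LAB7: starts 7pm at or after LAB8 ends 6:30pm → clear.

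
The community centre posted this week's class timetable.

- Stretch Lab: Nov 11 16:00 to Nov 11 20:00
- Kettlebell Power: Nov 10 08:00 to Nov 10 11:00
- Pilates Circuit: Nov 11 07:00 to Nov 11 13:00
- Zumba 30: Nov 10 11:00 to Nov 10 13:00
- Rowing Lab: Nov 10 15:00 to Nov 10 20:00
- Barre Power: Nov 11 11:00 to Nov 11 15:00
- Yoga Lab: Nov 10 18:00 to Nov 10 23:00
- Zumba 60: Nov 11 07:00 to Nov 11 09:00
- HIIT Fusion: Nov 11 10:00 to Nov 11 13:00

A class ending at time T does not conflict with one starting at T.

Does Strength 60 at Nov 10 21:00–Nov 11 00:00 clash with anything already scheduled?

Kettlebell Power: ends Nov 10 11:00 at or before Strength 60 starts Nov 10 21:00 → clear.
Zumba 30: ends Nov 10 13:00 at or before Strength 60 starts Nov 10 21:00 → clear.
Rowing Lab: ends Nov 10 20:00 at or before Strength 60 starts Nov 10 21:00 → clear.
Yoga Lab: starts Nov 10 18:00 before Strength 60 ends Nov 11 00:00, and ends Nov 10 23:00 after Strength 60 starts Nov 10 21:00 → overlap.
Pilates Circuit: starts Nov 11 07:00 at or after Strength 60 ends Nov 11 00:00 → clear.
Zumba 60: starts Nov 11 07:00 at or after Strength 60 ends Nov 11 00:00 → clear.
HIIT Fusion: starts Nov 11 10:00 at or after Strength 60 ends Nov 11 00:00 → clear.
Barre Power: starts Nov 11 11:00 at or after Strength 60 ends Nov 11 00:00 → clear.
Stretch Lab: starts Nov 11 16:00 at or after Strength 60 ends Nov 11 00:00 → clear.
Strength 60 overlaps Yoga Lab.

Yes — it overlaps Yoga Lab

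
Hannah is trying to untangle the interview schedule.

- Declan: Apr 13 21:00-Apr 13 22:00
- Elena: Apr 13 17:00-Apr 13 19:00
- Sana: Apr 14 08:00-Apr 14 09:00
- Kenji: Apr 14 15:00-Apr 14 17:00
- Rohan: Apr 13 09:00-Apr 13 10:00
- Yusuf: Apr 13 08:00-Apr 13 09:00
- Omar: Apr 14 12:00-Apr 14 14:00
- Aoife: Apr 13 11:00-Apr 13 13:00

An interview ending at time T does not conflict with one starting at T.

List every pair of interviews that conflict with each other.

Sorted by start: Yusuf, Rohan, Aoife, Elena, Declan, Sana, Omar, Kenji.
Rohan starts exactly when Yusuf ends (back-to-back, no overlap); Yusuf is clear from here.
Aoife starts after Rohan ends; Rohan is clear from here.
Elena starts after Aoife ends; Aoife is clear from here.
Declan starts after Elena ends; Elena is clear from here.
Sana starts after Declan ends; Declan is clear from here.
Omar starts after Sana ends; Sana is clear from here.
Kenji starts after Omar ends.

no overlapping pairs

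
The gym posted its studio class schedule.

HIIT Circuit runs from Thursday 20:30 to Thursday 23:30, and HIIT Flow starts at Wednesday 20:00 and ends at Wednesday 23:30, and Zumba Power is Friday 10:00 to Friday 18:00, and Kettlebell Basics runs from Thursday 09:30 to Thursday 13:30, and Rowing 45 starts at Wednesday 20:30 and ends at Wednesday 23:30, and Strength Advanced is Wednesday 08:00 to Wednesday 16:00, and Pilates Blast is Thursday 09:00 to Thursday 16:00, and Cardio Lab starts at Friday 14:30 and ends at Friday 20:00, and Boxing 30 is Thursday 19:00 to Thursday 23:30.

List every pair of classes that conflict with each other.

Sorted by start: Strength Advanced, HIIT Flow, Rowing 45, Pilates Blast, Kettlebell Basics, Boxing 30, HIIT Circuit, Zumba Power, Cardio Lab.
HIIT Flow starts after Strength Advanced ends — done with Strength Advanced.
Rowing 45 starts before HIIT Flow ends → HIIT Flow and Rowing 45 overlap.
Pilates Blast starts after HIIT Flow ends — done with HIIT Flow.
Pilates Blast starts after Rowing 45 ends — done with Rowing 45.
Kettlebell Basics starts before Pilates Blast ends → Pilates Blast and Kettlebell Basics overlap.
Boxing 30 starts after Pilates Blast ends — done with Pilates Blast.
Boxing 30 starts after Kettlebell Basics ends — done with Kettlebell Basics.
HIIT Circuit starts before Boxing 30 ends → Boxing 30 and HIIT Circuit overlap.
Zumba Power starts after Boxing 30 ends — done with Boxing 30.
Zumba Power starts after HIIT Circuit ends — done with HIIT Circuit.
Cardio Lab starts before Zumba Power ends → Zumba Power and Cardio Lab overlap.

Boxing 30 & HIIT Circuit, Cardio Lab & Zumba Power, HIIT Flow & Rowing 45, Kettlebell Basics & Pilates Blast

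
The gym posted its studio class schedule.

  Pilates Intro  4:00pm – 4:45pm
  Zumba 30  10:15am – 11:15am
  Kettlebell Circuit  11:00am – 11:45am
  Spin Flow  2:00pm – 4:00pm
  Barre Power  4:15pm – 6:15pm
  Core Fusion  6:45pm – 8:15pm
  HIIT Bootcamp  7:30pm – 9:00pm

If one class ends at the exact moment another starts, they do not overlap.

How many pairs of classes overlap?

Sorted by start: Zumba 30, Kettlebell Circuit, Spin Flow, Pilates Intro, Barre Power, Core Fusion, HIIT Bootcamp.
Kettlebell Circuit starts before Zumba 30 ends → Zumba 30 and Kettlebell Circuit overlap.
Spin Flow starts after Zumba 30 ends, so Zumba 30 has no further overlaps.
Spin Flow starts after Kettlebell Circuit ends, so Kettlebell Circuit has no further overlaps.
Pilates Intro starts exactly when Spin Flow ends (back-to-back, no overlap), so Spin Flow has no further overlaps.
Barre Power starts before Pilates Intro ends → Pilates Intro and Barre Power overlap.
Core Fusion starts after Pilates Intro ends, so Pilates Intro has no further overlaps.
Core Fusion starts after Barre Power ends, so Barre Power has no further overlaps.
HIIT Bootcamp starts before Core Fusion ends → Core Fusion and HIIT Bootcamp overlap.
Overlapping pairs: Barre Power & Pilates Intro, Core Fusion & HIIT Bootcamp, Kettlebell Circuit & Zumba 30 — 3 in total.

3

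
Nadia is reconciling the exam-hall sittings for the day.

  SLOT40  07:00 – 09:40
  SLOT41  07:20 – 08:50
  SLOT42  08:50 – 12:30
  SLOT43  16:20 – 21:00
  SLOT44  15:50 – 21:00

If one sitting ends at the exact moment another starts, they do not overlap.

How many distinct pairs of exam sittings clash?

Sorted by start: SLOT40, SLOT41, SLOT42, SLOT44, SLOT43.
SLOT41 starts before SLOT40 ends → SLOT40 and SLOT41 overlap.
SLOT42 starts before SLOT40 ends → SLOT40 and SLOT42 overlap.
SLOT44 starts after SLOT40 ends, so SLOT40 has no further overlaps.
SLOT42 starts exactly when SLOT41 ends (back-to-back, no overlap), so SLOT41 has no further overlaps.
SLOT44 starts after SLOT42 ends, so SLOT42 has no further overlaps.
SLOT43 starts before SLOT44 ends → SLOT44 and SLOT43 overlap.
Overlapping pairs: SLOT40 & SLOT41, SLOT40 & SLOT42, SLOT43 & SLOT44 — 3 in total.

3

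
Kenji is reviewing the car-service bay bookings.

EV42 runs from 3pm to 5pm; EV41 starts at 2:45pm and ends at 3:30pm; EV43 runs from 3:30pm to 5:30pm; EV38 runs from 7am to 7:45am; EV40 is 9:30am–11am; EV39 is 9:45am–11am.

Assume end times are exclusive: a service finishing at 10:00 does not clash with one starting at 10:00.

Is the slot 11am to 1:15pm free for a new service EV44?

EV38: ends 7:45am at or before EV44 starts 11am → clear.
EV40: ends 11am at or before EV44 starts 11am → clear.
EV39: ends 11am at or before EV44 starts 11am → clear.
EV41: starts 2:45pm at or after EV44 ends 1:15pm → clear.
EV42: starts 3pm at or after EV44 ends 1:15pm → clear.
EV43: starts 3:30pm at or after EV44 ends 1:15pm → clear.

Yes — the slot is free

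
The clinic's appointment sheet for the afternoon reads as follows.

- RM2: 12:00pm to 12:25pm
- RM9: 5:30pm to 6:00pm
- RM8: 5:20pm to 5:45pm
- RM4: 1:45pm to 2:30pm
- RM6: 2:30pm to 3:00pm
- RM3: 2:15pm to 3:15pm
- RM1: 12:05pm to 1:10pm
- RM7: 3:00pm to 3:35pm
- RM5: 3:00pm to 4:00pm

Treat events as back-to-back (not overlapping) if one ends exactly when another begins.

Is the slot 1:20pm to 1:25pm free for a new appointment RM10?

Yes — the slot is free

RM2: ends 12:25pm at or before RM10 starts 1:20pm → clear.
RM1: ends 1:10pm at or before RM10 starts 1:20pm → clear.
RM4: starts 1:45pm at or after RM10 ends 1:25pm → clear.
RM3: starts 2:15pm at or after RM10 ends 1:25pm → clear.
RM6: starts 2:30pm at or after RM10 ends 1:25pm → clear.
RM5: starts 3:00pm at or after RM10 ends 1:25pm → clear.
RM7: starts 3:00pm at or after RM10 ends 1:25pm → clear.
RM8: starts 5:20pm at or after RM10 ends 1:25pm → clear.
RM9: starts 5:30pm at or after RM10 ends 1:25pm → clear.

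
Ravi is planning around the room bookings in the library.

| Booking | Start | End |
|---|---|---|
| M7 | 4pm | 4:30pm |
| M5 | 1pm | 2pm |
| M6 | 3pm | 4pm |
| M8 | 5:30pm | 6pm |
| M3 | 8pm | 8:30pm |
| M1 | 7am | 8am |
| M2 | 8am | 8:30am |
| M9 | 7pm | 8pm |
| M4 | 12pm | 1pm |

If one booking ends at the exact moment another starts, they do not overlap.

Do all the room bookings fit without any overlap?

Yes

Two intervals overlap when each starts before the other ends.
Sorted by start: M1, M2, M4, M5, M6, M7, M8, M9, M3.
M2 starts exactly when M1 ends (back-to-back, no overlap), so M1 has no further overlaps.
M4 starts after M2 ends, so M2 has no further overlaps.
M5 starts exactly when M4 ends (back-to-back, no overlap), so M4 has no further overlaps.
M6 starts after M5 ends, so M5 has no further overlaps.
M7 starts exactly when M6 ends (back-to-back, no overlap), so M6 has no further overlaps.
M8 starts after M7 ends, so M7 has no further overlaps.
M9 starts after M8 ends, so M8 has no further overlaps.
M3 starts exactly when M9 ends (back-to-back, no overlap).
Every pair is clear; the schedule has no overlaps.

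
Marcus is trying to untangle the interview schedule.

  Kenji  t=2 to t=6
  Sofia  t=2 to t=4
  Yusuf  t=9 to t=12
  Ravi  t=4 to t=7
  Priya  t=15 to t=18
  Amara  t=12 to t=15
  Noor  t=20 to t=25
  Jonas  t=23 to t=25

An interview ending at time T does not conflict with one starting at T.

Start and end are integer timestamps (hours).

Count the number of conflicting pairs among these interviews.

Sorted by start: Kenji, Sofia, Ravi, Yusuf, Amara, Priya, Noor, Jonas.
Sofia starts before Kenji ends → Kenji and Sofia overlap.
Ravi starts before Kenji ends → Kenji and Ravi overlap.
Yusuf starts after Kenji ends; Kenji is clear from here.
Ravi starts exactly when Sofia ends (back-to-back, no overlap); Sofia is clear from here.
Yusuf starts after Ravi ends; Ravi is clear from here.
Amara starts exactly when Yusuf ends (back-to-back, no overlap); Yusuf is clear from here.
Priya starts exactly when Amara ends (back-to-back, no overlap); Amara is clear from here.
Noor starts after Priya ends; Priya is clear from here.
Jonas starts before Noor ends → Noor and Jonas overlap.
Overlapping pairs: Jonas & Noor, Kenji & Ravi, Kenji & Sofia — 3 in total.

3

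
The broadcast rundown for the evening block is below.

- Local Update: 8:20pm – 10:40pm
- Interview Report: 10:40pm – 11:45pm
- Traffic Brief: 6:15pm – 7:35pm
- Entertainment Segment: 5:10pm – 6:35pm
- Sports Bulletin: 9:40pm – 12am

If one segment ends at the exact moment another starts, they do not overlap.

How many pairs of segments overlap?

Sorted by start: Entertainment Segment, Traffic Brief, Local Update, Sports Bulletin, Interview Report.
Traffic Brief starts before Entertainment Segment ends → Entertainment Segment and Traffic Brief overlap.
Local Update starts after Entertainment Segment ends, so Entertainment Segment has no further overlaps.
Local Update starts after Traffic Brief ends, so Traffic Brief has no further overlaps.
Sports Bulletin starts before Local Update ends → Local Update and Sports Bulletin overlap.
Interview Report starts exactly when Local Update ends (back-to-back, no overlap).
Interview Report starts before Sports Bulletin ends → Sports Bulletin and Interview Report overlap.
Overlapping pairs: Entertainment Segment & Traffic Brief, Interview Report & Sports Bulletin, Local Update & Sports Bulletin — 3 in total.

3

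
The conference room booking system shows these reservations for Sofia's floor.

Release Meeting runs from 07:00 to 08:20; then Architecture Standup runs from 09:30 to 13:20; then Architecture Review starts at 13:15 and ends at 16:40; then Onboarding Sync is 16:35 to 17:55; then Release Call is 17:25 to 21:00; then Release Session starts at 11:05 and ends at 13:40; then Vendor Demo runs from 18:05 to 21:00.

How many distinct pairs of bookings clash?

6

Sorted by start: Release Meeting, Architecture Standup, Release Session, Architecture Review, Onboarding Sync, Release Call, Vendor Demo.
Architecture Standup starts after Release Meeting ends; Release Meeting is clear from here.
Release Session starts before Architecture Standup ends → Architecture Standup and Release Session overlap.
Architecture Review starts before Architecture Standup ends → Architecture Standup and Architecture Review overlap.
Onboarding Sync starts after Architecture Standup ends; Architecture Standup is clear from here.
Architecture Review starts before Release Session ends → Release Session and Architecture Review overlap.
Onboarding Sync starts after Release Session ends; Release Session is clear from here.
Onboarding Sync starts before Architecture Review ends → Architecture Review and Onboarding Sync overlap.
Release Call starts after Architecture Review ends; Architecture Review is clear from here.
Release Call starts before Onboarding Sync ends → Onboarding Sync and Release Call overlap.
Vendor Demo starts after Onboarding Sync ends.
Vendor Demo starts before Release Call ends → Release Call and Vendor Demo overlap.
Overlapping pairs: Architecture Review & Architecture Standup, Architecture Review & Onboarding Sync, Architecture Review & Release Session, Architecture Standup & Release Session, Onboarding Sync & Release Call, Release Call & Vendor Demo — 6 in total.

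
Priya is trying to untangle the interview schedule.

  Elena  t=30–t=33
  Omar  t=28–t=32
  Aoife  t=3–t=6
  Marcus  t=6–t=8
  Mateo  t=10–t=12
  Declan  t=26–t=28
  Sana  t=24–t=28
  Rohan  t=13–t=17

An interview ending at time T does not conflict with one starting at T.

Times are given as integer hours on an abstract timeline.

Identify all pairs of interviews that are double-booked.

Declan & Sana, Elena & Omar

Sorted by start: Aoife, Marcus, Mateo, Rohan, Sana, Declan, Omar, Elena.
Marcus starts exactly when Aoife ends (back-to-back, no overlap) — done with Aoife.
Mateo starts after Marcus ends — done with Marcus.
Rohan starts after Mateo ends — done with Mateo.
Sana starts after Rohan ends — done with Rohan.
Declan starts before Sana ends → Sana and Declan overlap.
Omar starts exactly when Sana ends (back-to-back, no overlap) — done with Sana.
Omar starts exactly when Declan ends (back-to-back, no overlap) — done with Declan.
Elena starts before Omar ends → Omar and Elena overlap.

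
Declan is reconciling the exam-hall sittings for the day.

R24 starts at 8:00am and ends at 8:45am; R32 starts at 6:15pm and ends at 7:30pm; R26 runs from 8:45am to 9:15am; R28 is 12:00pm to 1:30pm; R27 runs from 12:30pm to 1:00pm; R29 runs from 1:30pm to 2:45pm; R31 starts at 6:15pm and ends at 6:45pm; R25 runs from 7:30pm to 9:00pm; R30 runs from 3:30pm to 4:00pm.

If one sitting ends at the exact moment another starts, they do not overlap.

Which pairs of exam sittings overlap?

Sorted by start: R24, R26, R28, R27, R29, R30, R31, R32, R25.
R26 starts exactly when R24 ends (back-to-back, no overlap), so nothing later overlaps R24 either.
R28 starts after R26 ends, so nothing later overlaps R26 either.
R27 starts before R28 ends → R28 and R27 overlap.
R29 starts exactly when R28 ends (back-to-back, no overlap), so nothing later overlaps R28 either.
R29 starts after R27 ends, so nothing later overlaps R27 either.
R30 starts after R29 ends, so nothing later overlaps R29 either.
R31 starts after R30 ends, so nothing later overlaps R30 either.
R32 starts before R31 ends → R31 and R32 overlap.
R25 starts after R31 ends.
R25 starts exactly when R32 ends (back-to-back, no overlap).

R27 & R28, R31 & R32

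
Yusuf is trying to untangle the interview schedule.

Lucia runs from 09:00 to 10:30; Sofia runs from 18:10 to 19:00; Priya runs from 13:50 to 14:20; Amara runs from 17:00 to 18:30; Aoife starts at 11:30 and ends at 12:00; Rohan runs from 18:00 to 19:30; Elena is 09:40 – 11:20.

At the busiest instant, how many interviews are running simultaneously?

Walk through starts and ends in time order (an end at T is processed before a start at T):
09:00 start Lucia → 1
09:40 start Elena → 2
10:30 end Lucia → 1
11:20 end Elena → 0
11:30 start Aoife → 1
12:00 end Aoife → 0
13:50 start Priya → 1
14:20 end Priya → 0
17:00 start Amara → 1
18:00 start Rohan → 2
18:10 start Sofia → 3
18:30 end Amara → 2
19:00 end Sofia → 1
19:30 end Rohan → 0
Peak is 3, at 18:10 (Amara, Rohan, Sofia).

3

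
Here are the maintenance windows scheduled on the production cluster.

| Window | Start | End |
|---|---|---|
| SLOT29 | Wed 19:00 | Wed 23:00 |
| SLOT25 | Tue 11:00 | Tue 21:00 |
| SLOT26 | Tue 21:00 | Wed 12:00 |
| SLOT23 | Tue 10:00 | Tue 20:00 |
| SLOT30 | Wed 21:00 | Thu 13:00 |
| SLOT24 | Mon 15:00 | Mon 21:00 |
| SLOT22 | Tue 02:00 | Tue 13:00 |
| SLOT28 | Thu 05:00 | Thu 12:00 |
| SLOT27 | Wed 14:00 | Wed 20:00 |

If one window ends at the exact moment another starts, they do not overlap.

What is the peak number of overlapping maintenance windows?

3

Walk through starts and ends in time order (an end at T is processed before a start at T):
Mon 15:00 start SLOT24 → 1
Mon 21:00 end SLOT24 → 0
Tue 02:00 start SLOT22 → 1
Tue 10:00 start SLOT23 → 2
Tue 11:00 start SLOT25 → 3
Tue 13:00 end SLOT22 → 2
Tue 20:00 end SLOT23 → 1
Tue 21:00 end SLOT25 → 0
Tue 21:00 start SLOT26 → 1
Wed 12:00 end SLOT26 → 0
Wed 14:00 start SLOT27 → 1
Wed 19:00 start SLOT29 → 2
Wed 20:00 end SLOT27 → 1
Wed 21:00 start SLOT30 → 2
Wed 23:00 end SLOT29 → 1
Thu 05:00 start SLOT28 → 2
Thu 12:00 end SLOT28 → 1
Thu 13:00 end SLOT30 → 0
Peak is 3, at Tue 11:00 (SLOT22, SLOT23, SLOT25).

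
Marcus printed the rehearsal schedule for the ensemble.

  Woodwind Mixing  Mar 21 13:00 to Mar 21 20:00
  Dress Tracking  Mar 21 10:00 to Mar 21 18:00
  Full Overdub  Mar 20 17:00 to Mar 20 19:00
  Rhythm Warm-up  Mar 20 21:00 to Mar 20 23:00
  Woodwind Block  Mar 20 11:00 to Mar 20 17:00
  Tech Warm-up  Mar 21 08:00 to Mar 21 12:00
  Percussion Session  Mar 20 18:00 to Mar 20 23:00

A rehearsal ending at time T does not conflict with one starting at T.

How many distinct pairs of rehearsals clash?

Sorted by start: Woodwind Block, Full Overdub, Percussion Session, Rhythm Warm-up, Tech Warm-up, Dress Tracking, Woodwind Mixing.
Full Overdub starts exactly when Woodwind Block ends (back-to-back, no overlap), so Woodwind Block has no further overlaps.
Percussion Session starts before Full Overdub ends → Full Overdub and Percussion Session overlap.
Rhythm Warm-up starts after Full Overdub ends, so Full Overdub has no further overlaps.
Rhythm Warm-up starts before Percussion Session ends → Percussion Session and Rhythm Warm-up overlap.
Tech Warm-up starts after Percussion Session ends, so Percussion Session has no further overlaps.
Tech Warm-up starts after Rhythm Warm-up ends, so Rhythm Warm-up has no further overlaps.
Dress Tracking starts before Tech Warm-up ends → Tech Warm-up and Dress Tracking overlap.
Woodwind Mixing starts after Tech Warm-up ends.
Woodwind Mixing starts before Dress Tracking ends → Dress Tracking and Woodwind Mixing overlap.
Overlapping pairs: Dress Tracking & Tech Warm-up, Dress Tracking & Woodwind Mixing, Full Overdub & Percussion Session, Percussion Session & Rhythm Warm-up — 4 in total.

4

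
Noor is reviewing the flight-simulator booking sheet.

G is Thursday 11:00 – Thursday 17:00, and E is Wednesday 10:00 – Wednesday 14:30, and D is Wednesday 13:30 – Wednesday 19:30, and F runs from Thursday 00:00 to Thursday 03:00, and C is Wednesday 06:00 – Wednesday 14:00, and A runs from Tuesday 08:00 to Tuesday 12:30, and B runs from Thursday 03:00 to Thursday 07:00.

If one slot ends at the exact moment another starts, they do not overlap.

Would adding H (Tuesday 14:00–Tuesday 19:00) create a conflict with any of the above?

No — it doesn't clash with anything

A: ends Tuesday 12:30 at or before H starts Tuesday 14:00 → clear.
C: starts Wednesday 06:00 at or after H ends Tuesday 19:00 → clear.
E: starts Wednesday 10:00 at or after H ends Tuesday 19:00 → clear.
D: starts Wednesday 13:30 at or after H ends Tuesday 19:00 → clear.
F: starts Thursday 00:00 at or after H ends Tuesday 19:00 → clear.
B: starts Thursday 03:00 at or after H ends Tuesday 19:00 → clear.
G: starts Thursday 11:00 at or after H ends Tuesday 19:00 → clear.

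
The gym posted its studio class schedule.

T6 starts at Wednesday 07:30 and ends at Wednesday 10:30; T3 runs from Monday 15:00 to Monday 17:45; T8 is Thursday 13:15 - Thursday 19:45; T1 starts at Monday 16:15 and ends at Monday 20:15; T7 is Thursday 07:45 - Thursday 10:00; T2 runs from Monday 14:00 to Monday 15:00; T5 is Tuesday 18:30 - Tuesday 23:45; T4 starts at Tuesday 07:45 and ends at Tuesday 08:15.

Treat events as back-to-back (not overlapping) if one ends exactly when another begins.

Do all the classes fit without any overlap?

Sorted by start: T2, T3, T1, T4, T5, T6, T7, T8.
T3 starts exactly when T2 ends (back-to-back, no overlap); T2 is clear from here.
T1 starts before T3 ends → T3 and T1 overlap.
That's a conflict, so the schedule is not conflict-free.

No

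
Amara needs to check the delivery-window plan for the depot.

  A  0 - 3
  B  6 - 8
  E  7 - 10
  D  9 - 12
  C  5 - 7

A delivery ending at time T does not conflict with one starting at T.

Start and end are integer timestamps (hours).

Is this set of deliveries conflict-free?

Two intervals overlap when each starts before the other ends.
Sorted by start: A, C, B, E, D.
C starts after A ends, so A has no further overlaps.
B starts before C ends → C and B overlap.
That's a conflict, so the schedule is not conflict-free.

No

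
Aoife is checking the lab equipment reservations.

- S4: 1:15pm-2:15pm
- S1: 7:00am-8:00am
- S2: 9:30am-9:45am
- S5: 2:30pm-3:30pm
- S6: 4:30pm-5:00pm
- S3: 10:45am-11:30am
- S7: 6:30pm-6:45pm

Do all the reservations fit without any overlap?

Yes

Sorted by start: S1, S2, S3, S4, S5, S6, S7.
S2 starts after S1 ends — done with S1.
S3 starts after S2 ends — done with S2.
S4 starts after S3 ends — done with S3.
S5 starts after S4 ends — done with S4.
S6 starts after S5 ends — done with S5.
S7 starts after S6 ends.
Every pair is clear; the schedule has no overlaps.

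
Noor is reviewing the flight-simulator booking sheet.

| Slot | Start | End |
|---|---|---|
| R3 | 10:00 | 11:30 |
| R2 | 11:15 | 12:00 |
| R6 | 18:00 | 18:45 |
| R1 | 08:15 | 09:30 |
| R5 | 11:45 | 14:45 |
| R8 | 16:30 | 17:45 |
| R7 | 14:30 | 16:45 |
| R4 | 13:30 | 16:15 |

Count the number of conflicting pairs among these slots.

Two intervals overlap when each starts before the other ends.
Sorted by start: R1, R3, R2, R5, R4, R7, R8, R6.
R3 starts after R1 ends — done with R1.
R2 starts before R3 ends → R3 and R2 overlap.
R5 starts after R3 ends — done with R3.
R5 starts before R2 ends → R2 and R5 overlap.
R4 starts after R2 ends — done with R2.
R4 starts before R5 ends → R5 and R4 overlap.
R7 starts before R5 ends → R5 and R7 overlap.
R8 starts after R5 ends — done with R5.
R7 starts before R4 ends → R4 and R7 overlap.
R8 starts after R4 ends — done with R4.
R8 starts before R7 ends → R7 and R8 overlap.
R6 starts after R7 ends.
R6 starts after R8 ends.
Overlapping pairs: R2 & R3, R2 & R5, R4 & R5, R4 & R7, R5 & R7, R7 & R8 — 6 in total.

6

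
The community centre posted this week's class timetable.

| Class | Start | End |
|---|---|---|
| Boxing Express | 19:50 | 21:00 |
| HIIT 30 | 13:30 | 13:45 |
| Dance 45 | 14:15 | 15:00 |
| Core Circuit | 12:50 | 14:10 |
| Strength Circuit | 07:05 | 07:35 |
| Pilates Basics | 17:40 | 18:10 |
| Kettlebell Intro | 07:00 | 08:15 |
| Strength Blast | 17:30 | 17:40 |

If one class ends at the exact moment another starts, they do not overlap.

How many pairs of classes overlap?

Sorted by start: Kettlebell Intro, Strength Circuit, Core Circuit, HIIT 30, Dance 45, Strength Blast, Pilates Basics, Boxing Express.
Strength Circuit starts before Kettlebell Intro ends → Kettlebell Intro and Strength Circuit overlap.
Core Circuit starts after Kettlebell Intro ends — done with Kettlebell Intro.
Core Circuit starts after Strength Circuit ends — done with Strength Circuit.
HIIT 30 starts before Core Circuit ends → Core Circuit and HIIT 30 overlap.
Dance 45 starts after Core Circuit ends — done with Core Circuit.
Dance 45 starts after HIIT 30 ends — done with HIIT 30.
Strength Blast starts after Dance 45 ends — done with Dance 45.
Pilates Basics starts exactly when Strength Blast ends (back-to-back, no overlap) — done with Strength Blast.
Boxing Express starts after Pilates Basics ends.
Overlapping pairs: Core Circuit & HIIT 30, Kettlebell Intro & Strength Circuit — 2 in total.

2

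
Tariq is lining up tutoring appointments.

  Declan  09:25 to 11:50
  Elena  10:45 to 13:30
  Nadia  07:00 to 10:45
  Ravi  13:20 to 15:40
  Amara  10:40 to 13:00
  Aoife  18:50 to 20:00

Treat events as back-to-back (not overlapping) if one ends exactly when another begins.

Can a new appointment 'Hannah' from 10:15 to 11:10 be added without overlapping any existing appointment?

Nadia: starts 07:00 before Hannah ends 11:10, and ends 10:45 after Hannah starts 10:15 → overlap.
Declan: starts 09:25 before Hannah ends 11:10, and ends 11:50 after Hannah starts 10:15 → overlap.
Amara: starts 10:40 before Hannah ends 11:10, and ends 13:00 after Hannah starts 10:15 → overlap.
Elena: starts 10:45 before Hannah ends 11:10, and ends 13:30 after Hannah starts 10:15 → overlap.
Ravi: starts 13:20 at or after Hannah ends 11:10 → clear.
Aoife: starts 18:50 at or after Hannah ends 11:10 → clear.
Hannah overlaps Nadia, Declan, Amara, Elena.

No — it overlaps Amara, Declan, Elena, Nadia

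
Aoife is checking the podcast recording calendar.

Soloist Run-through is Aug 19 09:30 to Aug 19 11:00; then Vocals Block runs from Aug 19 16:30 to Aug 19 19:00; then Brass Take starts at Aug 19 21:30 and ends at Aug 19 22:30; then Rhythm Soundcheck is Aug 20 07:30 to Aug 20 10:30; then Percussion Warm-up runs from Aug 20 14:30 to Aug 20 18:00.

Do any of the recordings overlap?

Two intervals overlap when each starts before the other ends.
Sorted by start: Soloist Run-through, Vocals Block, Brass Take, Rhythm Soundcheck, Percussion Warm-up.
Vocals Block starts after Soloist Run-through ends, so Soloist Run-through has no further overlaps.
Brass Take starts after Vocals Block ends, so Vocals Block has no further overlaps.
Rhythm Soundcheck starts after Brass Take ends, so Brass Take has no further overlaps.
Percussion Warm-up starts after Rhythm Soundcheck ends.
Every pair is clear; the schedule has no overlaps.

No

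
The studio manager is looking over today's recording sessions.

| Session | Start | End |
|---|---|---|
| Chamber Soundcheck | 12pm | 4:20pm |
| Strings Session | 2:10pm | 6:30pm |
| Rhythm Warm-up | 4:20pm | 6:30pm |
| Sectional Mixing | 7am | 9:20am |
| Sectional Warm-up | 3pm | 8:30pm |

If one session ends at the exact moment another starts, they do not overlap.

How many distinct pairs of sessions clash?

5

Sorted by start: Sectional Mixing, Chamber Soundcheck, Strings Session, Sectional Warm-up, Rhythm Warm-up.
Chamber Soundcheck starts after Sectional Mixing ends — done with Sectional Mixing.
Strings Session starts before Chamber Soundcheck ends → Chamber Soundcheck and Strings Session overlap.
Sectional Warm-up starts before Chamber Soundcheck ends → Chamber Soundcheck and Sectional Warm-up overlap.
Rhythm Warm-up starts exactly when Chamber Soundcheck ends (back-to-back, no overlap).
Sectional Warm-up starts before Strings Session ends → Strings Session and Sectional Warm-up overlap.
Rhythm Warm-up starts before Strings Session ends → Strings Session and Rhythm Warm-up overlap.
Rhythm Warm-up starts before Sectional Warm-up ends → Sectional Warm-up and Rhythm Warm-up overlap.
Overlapping pairs: Chamber Soundcheck & Sectional Warm-up, Chamber Soundcheck & Strings Session, Rhythm Warm-up & Sectional Warm-up, Rhythm Warm-up & Strings Session, Sectional Warm-up & Strings Session — 5 in total.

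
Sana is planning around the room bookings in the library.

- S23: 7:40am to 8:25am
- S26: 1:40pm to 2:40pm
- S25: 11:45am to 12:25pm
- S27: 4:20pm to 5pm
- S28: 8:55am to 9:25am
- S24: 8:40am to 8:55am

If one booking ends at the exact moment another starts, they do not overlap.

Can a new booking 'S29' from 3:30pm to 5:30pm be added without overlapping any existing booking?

No — it overlaps S27

S23: ends 8:25am at or before S29 starts 3:30pm → clear.
S24: ends 8:55am at or before S29 starts 3:30pm → clear.
S28: ends 9:25am at or before S29 starts 3:30pm → clear.
S25: ends 12:25pm at or before S29 starts 3:30pm → clear.
S26: ends 2:40pm at or before S29 starts 3:30pm → clear.
S27: starts 4:20pm before S29 ends 5:30pm, and ends 5pm after S29 starts 3:30pm → overlap.
S29 overlaps S27.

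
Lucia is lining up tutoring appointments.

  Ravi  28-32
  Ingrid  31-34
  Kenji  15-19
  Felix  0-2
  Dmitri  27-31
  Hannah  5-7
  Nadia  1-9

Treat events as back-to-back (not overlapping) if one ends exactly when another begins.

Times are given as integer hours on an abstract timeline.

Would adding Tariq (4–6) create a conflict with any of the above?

Yes — it overlaps Hannah, Nadia

Felix: ends 2 at or before Tariq starts 4 → clear.
Nadia: starts 1 before Tariq ends 6, and ends 9 after Tariq starts 4 → overlap.
Hannah: starts 5 before Tariq ends 6, and ends 7 after Tariq starts 4 → overlap.
Kenji: starts 15 at or after Tariq ends 6 → clear.
Dmitri: starts 27 at or after Tariq ends 6 → clear.
Ravi: starts 28 at or after Tariq ends 6 → clear.
Ingrid: starts 31 at or after Tariq ends 6 → clear.
Tariq overlaps Nadia, Hannah.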